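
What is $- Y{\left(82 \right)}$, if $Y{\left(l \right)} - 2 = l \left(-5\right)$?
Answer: $408$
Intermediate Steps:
$Y{\left(l \right)} = 2 - 5 l$ ($Y{\left(l \right)} = 2 + l \left(-5\right) = 2 - 5 l$)
$- Y{\left(82 \right)} = - (2 - 410) = \left(-1\right) \left(-408\right) = 408$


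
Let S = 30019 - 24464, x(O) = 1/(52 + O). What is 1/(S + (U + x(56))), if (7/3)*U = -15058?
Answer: -756/679205 ≈ -0.0011131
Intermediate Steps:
U = -45174/7 (U = (3/7)*(-15058) = -45174/7 ≈ -6453.4)
S = 5555
1/(S + (U + x(56))) = 1/(5555 + (-45174/7 + 1/(52 + 56))) = 1/(5555 + (-45174/7 + 1/108)) = 1/(5555 - 4878785/756) = 1/(-679205/756) = -756/679205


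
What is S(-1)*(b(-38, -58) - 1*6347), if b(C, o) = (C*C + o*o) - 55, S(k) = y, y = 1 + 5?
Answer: -9564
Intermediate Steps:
y = 6
S(k) = 6
b(C, o) = -55 + C**2 + o**2 (b(C, o) = (C**2 + o**2) - 55 = -55 + C**2 + o**2)
S(-1)*(b(-38, -58) - 1*6347) = 6*((-55 + (-38)**2 + (-58)**2) - 1*6347) = 6*((-55 + 1444 + 3364) - 6347) = 6*(4753 - 6347) = 6*(-1594) = -9564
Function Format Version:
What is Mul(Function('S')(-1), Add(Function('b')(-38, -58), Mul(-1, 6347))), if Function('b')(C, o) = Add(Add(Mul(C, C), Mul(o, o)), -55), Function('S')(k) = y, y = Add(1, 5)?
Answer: -9564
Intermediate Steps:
y = 6
Function('S')(k) = 6
Function('b')(C, o) = Add(-55, Pow(C, 2), Pow(o, 2)) (Function('b')(C, o) = Add(Add(Pow(C, 2), Pow(o, 2)), -55) = Add(-55, Pow(C, 2), Pow(o, 2)))
Mul(Function('S')(-1), Add(Function('b')(-38, -58), Mul(-1, 6347))) = Mul(6, Add(Add(-55, Pow(-38, 2), Pow(-58, 2)), Mul(-1, 6347))) = Mul(6, Add(Add(-55, 1444, 3364), -6347)) = Mul(6, Add(4753, -6347)) = Mul(6, -1594) = -9564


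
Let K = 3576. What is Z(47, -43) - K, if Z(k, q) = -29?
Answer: -3605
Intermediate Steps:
Z(47, -43) - K = -29 - 1*3576 = -29 - 3576 = -3605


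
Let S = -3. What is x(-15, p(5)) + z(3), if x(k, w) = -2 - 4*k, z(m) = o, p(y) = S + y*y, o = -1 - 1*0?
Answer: 57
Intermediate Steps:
o = -1 (o = -1 + 0 = -1)
p(y) = -3 + y² (p(y) = -3 + y*y = -3 + y²)
z(m) = -1
x(-15, p(5)) + z(3) = (-2 - 4*(-15)) - 1 = (-2 + 60) - 1 = 58 - 1 = 57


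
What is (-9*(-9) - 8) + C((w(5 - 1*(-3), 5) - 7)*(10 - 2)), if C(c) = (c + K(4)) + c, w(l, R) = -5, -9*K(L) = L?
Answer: -1075/9 ≈ -119.44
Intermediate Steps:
K(L) = -L/9
C(c) = -4/9 + 2*c (C(c) = (c - ⅑*4) + c = (c - 4/9) + c = (-4/9 + c) + c = -4/9 + 2*c)
(-9*(-9) - 8) + C((w(5 - 1*(-3), 5) - 7)*(10 - 2)) = (-9*(-9) - 8) + (-4/9 + 2*((-5 - 7)*(10 - 2))) = (81 - 8) + (-4/9 + 2*(-12*8)) = 73 + (-4/9 + 2*(-96)) = 73 + (-4/9 - 192) = 73 - 1732/9 = -1075/9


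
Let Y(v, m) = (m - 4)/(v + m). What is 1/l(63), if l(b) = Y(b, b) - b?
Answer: -126/7879 ≈ -0.015992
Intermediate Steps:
Y(v, m) = (-4 + m)/(m + v)
l(b) = -b + (-4 + b)/(2*b) (l(b) = (-4 + b)/(b + b) - b = (-4 + b)/((2*b)) - b = (1/(2*b))*(-4 + b) - b = (-4 + b)/(2*b) - b = -b + (-4 + b)/(2*b))
1/l(63) = 1/(½ - 1*63 - 2/63) = 1/(½ - 63 - 2*1/63) = 1/(½ - 63 - 2/63) = 1/(-7879/126) = -126/7879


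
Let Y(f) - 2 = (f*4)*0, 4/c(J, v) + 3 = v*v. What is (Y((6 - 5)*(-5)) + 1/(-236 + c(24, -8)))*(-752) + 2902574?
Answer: 5219030664/1799 ≈ 2.9011e+6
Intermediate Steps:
c(J, v) = 4/(-3 + v**2) (c(J, v) = 4/(-3 + v*v) = 4/(-3 + v**2))
Y(f) = 2 (Y(f) = 2 + (f*4)*0 = 2 + (4*f)*0 = 2 + 0 = 2)
(Y((6 - 5)*(-5)) + 1/(-236 + c(24, -8)))*(-752) + 2902574 = (2 + 1/(-236 + 4/(-3 + (-8)**2)))*(-752) + 2902574 = (2 + 1/(-236 + 4/(-3 + 64)))*(-752) + 2902574 = (2 + 1/(-236 + 4/61))*(-752) + 2902574 = (2 + 1/(-14392/61))*(-752) + 2902574 = (2 - 61/14392)*(-752) + 2902574 = (28723/14392)*(-752) + 2902574 = -2699962/1799 + 2902574 = 5219030664/1799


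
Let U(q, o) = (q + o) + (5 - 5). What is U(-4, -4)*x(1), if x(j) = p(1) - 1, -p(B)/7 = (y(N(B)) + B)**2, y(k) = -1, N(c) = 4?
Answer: 8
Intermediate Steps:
p(B) = -7*(-1 + B)**2
U(q, o) = o + q (U(q, o) = (o + q) + 0 = o + q)
x(j) = -1 (x(j) = -7*(-1 + 1)**2 - 1 = -7*0**2 - 1 = -7*0 - 1 = 0 - 1 = -1)
U(-4, -4)*x(1) = (-4 - 4)*(-1) = -8*(-1) = 8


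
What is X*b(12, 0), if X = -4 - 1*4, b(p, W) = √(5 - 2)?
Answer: -8*√3 ≈ -13.856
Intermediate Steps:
b(p, W) = √3
X = -8 (X = -4 - 4 = -8)
X*b(12, 0) = -8*√3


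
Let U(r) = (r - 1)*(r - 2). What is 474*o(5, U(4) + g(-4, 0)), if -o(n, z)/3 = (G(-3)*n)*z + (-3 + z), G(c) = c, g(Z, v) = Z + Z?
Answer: -35550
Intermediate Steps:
U(r) = (-1 + r)*(-2 + r)
g(Z, v) = 2*Z
o(n, z) = 9 - 3*z + 9*n*z (o(n, z) = -3*((-3*n)*z + (-3 + z)) = -3*(-3*n*z + (-3 + z)) = -3*(-3 + z - 3*n*z) = 9 - 3*z + 9*n*z)
474*o(5, U(4) + g(-4, 0)) = 474*(9 - 3*((2 + 4² - 3*4) + 2*(-4)) + 9*5*((2 + 4² - 3*4) + 2*(-4))) = 474*(9 - 3*((2 + 16 - 12) - 8) + 9*5*((2 + 16 - 12) - 8)) = 474*(9 - 3*(6 - 8) + 9*5*(6 - 8)) = 474*(9 - 3*(-2) + 9*5*(-2)) = 474*(9 + 6 - 90) = 474*(-75) = -35550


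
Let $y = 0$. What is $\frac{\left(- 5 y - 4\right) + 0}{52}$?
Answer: $- \frac{1}{13} \approx -0.076923$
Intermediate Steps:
$\frac{\left(- 5 y - 4\right) + 0}{52} = \frac{\left(\left(-5\right) 0 - 4\right) + 0}{52} = \frac{\left(0 - 4\right) + 0}{52} = \frac{-4 + 0}{52} = \frac{1}{52} \left(-4\right) = - \frac{1}{13}$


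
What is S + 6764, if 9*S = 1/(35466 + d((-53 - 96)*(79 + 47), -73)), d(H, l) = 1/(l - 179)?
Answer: 60452783312/8937431 ≈ 6764.0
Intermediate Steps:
d(H, l) = 1/(-179 + l)
S = 28/8937431 (S = 1/(9*(35466 + 1/(-179 - 73))) = 1/(9*(35466 + 1/(-252))) = 1/(9*(35466 - 1/252)) = 1/(9*(8937431/252)) = (⅑)*(252/8937431) = 28/8937431 ≈ 3.1329e-6)
S + 6764 = 28/8937431 + 6764 = 60452783312/8937431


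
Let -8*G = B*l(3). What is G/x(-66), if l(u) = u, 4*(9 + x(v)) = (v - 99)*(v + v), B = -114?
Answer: 19/2416 ≈ 0.0078642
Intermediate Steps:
x(v) = -9 + v*(-99 + v)/2 (x(v) = -9 + ((v - 99)*(v + v))/4 = -9 + ((-99 + v)*(2*v))/4 = -9 + (2*v*(-99 + v))/4 = -9 + v*(-99 + v)/2)
G = 171/4 (G = -(-57)*3/4 = -⅛*(-342) = 171/4 ≈ 42.750)
G/x(-66) = 171/(4*(-9 + (½)*(-66)² - 99/2*(-66))) = 171/(4*(-9 + (½)*4356 + 3267)) = 171/(4*(-9 + 2178 + 3267)) = (171/4)/5436 = (171/4)*(1/5436) = 19/2416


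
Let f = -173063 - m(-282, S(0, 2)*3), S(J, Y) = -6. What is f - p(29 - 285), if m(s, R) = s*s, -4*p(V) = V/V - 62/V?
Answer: -129324385/512 ≈ -2.5259e+5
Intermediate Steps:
p(V) = -¼ + 31/(2*V) (p(V) = -(V/V - 62/V)/4 = -(1 - 62/V)/4 = -¼ + 31/(2*V))
m(s, R) = s²
f = -252587 (f = -173063 - 1*(-282)² = -173063 - 1*79524 = -173063 - 79524 = -252587)
f - p(29 - 285) = -252587 - (62 - (29 - 285))/(4*(29 - 285)) = -252587 - (62 - 1*(-256))/(4*(-256)) = -252587 - (-1)*(62 + 256)/(4*256) = -252587 - (-1)*318/(4*256) = -252587 - 1*(-159/512) = -252587 + 159/512 = -129324385/512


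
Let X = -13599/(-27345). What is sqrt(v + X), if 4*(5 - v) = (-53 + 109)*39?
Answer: I*sqrt(44906706430)/9115 ≈ 23.249*I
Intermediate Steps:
v = -541 (v = 5 - (-53 + 109)*39/4 = 5 - 14*39 = 5 - 1/4*2184 = 5 - 546 = -541)
X = 4533/9115 (X = -13599*(-1/27345) = 4533/9115 ≈ 0.49731)
sqrt(v + X) = sqrt(-541 + 4533/9115) = sqrt(-4926682/9115) = I*sqrt(44906706430)/9115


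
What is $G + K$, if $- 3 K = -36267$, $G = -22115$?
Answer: $-10026$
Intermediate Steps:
$K = 12089$ ($K = \left(- \frac{1}{3}\right) \left(-36267\right) = 12089$)
$G + K = -22115 + 12089 = -10026$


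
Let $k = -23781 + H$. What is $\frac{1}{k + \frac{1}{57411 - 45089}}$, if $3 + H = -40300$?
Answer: $- \frac{12322}{789643047} \approx -1.5605 \cdot 10^{-5}$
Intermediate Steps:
$H = -40303$ ($H = -3 - 40300 = -40303$)
$k = -64084$ ($k = -23781 - 40303 = -64084$)
$\frac{1}{k + \frac{1}{57411 - 45089}} = \frac{1}{-64084 + \frac{1}{57411 - 45089}} = \frac{1}{-64084 + \frac{1}{12322}} = \frac{1}{- \frac{789643047}{12322}} = - \frac{12322}{789643047}$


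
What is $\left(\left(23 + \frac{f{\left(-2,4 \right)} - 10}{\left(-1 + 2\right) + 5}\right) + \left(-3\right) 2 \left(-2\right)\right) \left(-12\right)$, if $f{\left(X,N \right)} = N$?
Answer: $-408$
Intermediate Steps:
$\left(\left(23 + \frac{f{\left(-2,4 \right)} - 10}{\left(-1 + 2\right) + 5}\right) + \left(-3\right) 2 \left(-2\right)\right) \left(-12\right) = \left(\left(23 + \frac{4 - 10}{\left(-1 + 2\right) + 5}\right) + \left(-3\right) 2 \left(-2\right)\right) \left(-12\right) = \left(\left(23 - \frac{6}{1 + 5}\right) - -12\right) \left(-12\right) = \left(\left(23 - \frac{6}{6}\right) + 12\right) \left(-12\right) = \left(\left(23 - 1\right) + 12\right) \left(-12\right) = \left(22 + 12\right) \left(-12\right) = 34 \left(-12\right) = -408$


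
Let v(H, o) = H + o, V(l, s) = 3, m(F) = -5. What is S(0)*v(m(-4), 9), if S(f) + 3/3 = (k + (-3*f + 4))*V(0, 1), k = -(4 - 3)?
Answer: 32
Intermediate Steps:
k = -1 (k = -1*1 = -1)
S(f) = 8 - 9*f (S(f) = -1 + (-1 + (-3*f + 4))*3 = -1 + (-1 + (4 - 3*f))*3 = -1 + (3 - 3*f)*3 = -1 + (9 - 9*f) = 8 - 9*f)
S(0)*v(m(-4), 9) = (8 - 9*0)*(-5 + 9) = (8 + 0)*4 = 8*4 = 32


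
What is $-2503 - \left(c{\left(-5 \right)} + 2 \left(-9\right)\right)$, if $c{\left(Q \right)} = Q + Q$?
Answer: $-2475$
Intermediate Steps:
$c{\left(Q \right)} = 2 Q$
$-2503 - \left(c{\left(-5 \right)} + 2 \left(-9\right)\right) = -2503 - \left(2 \left(-5\right) + 2 \left(-9\right)\right) = -2503 - \left(-10 - 18\right) = -2503 - -28 = -2503 + 28 = -2475$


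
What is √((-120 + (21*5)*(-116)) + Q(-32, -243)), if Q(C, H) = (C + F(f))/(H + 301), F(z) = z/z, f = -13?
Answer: I*√41378998/58 ≈ 110.91*I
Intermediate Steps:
F(z) = 1
Q(C, H) = (1 + C)/(301 + H) (Q(C, H) = (C + 1)/(H + 301) = (1 + C)/(301 + H))
√((-120 + (21*5)*(-116)) + Q(-32, -243)) = √((-120 + (21*5)*(-116)) + (1 - 32)/(301 - 243)) = √((-120 + 105*(-116)) - 31/58) = √((-120 - 12180) + (1/58)*(-31)) = √(-12300 - 31/58) = √(-713431/58) = I*√41378998/58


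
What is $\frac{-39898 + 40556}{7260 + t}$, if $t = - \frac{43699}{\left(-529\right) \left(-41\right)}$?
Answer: $\frac{14271362}{157418441} \approx 0.090659$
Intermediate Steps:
$t = - \frac{43699}{21689} \approx -2.0148$
$\frac{-39898 + 40556}{7260 + t} = \frac{-39898 + 40556}{7260 - \frac{43699}{21689}} = \frac{658}{\frac{157418441}{21689}} = 658 \cdot \frac{21689}{157418441} = \frac{14271362}{157418441}$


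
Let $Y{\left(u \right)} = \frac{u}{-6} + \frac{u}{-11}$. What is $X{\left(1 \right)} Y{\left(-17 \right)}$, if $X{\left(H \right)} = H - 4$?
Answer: $- \frac{289}{22} \approx -13.136$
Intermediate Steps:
$X{\left(H \right)} = -4 + H$
$Y{\left(u \right)} = - \frac{17 u}{66}$ ($Y{\left(u \right)} = u \left(- \frac{1}{6}\right) + u \left(- \frac{1}{11}\right) = - \frac{u}{6} - \frac{u}{11} = - \frac{17 u}{66}$)
$X{\left(1 \right)} Y{\left(-17 \right)} = \left(-4 + 1\right) \left(\left(- \frac{17}{66}\right) \left(-17\right)\right) = \left(-3\right) \frac{289}{66} = - \frac{289}{22}$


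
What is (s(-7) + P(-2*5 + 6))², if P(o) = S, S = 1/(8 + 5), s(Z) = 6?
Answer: 6241/169 ≈ 36.929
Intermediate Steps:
S = 1/13 ≈ 0.076923
P(o) = 1/13
(s(-7) + P(-2*5 + 6))² = (6 + 1/13)² = (79/13)² = 6241/169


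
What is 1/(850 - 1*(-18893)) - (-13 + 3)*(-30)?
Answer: -5922899/19743 ≈ -300.00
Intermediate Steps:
1/(850 - 1*(-18893)) - (-13 + 3)*(-30) = 1/(850 + 18893) - (-10)*(-30) = 1/19743 - 1*300 = 1/19743 - 300 = -5922899/19743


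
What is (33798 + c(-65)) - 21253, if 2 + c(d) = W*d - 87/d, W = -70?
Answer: 1111132/65 ≈ 17094.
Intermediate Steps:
c(d) = -2 - 87/d - 70*d (c(d) = -2 + (-70*d - 87/d) = -2 + (-87/d - 70*d) = -2 - 87/d - 70*d)
(33798 + c(-65)) - 21253 = (33798 + (-2 - 87/(-65) - 70*(-65))) - 21253 = (33798 + (-2 - 87*(-1/65) + 4550)) - 21253 = (33798 + (-2 + 87/65 + 4550)) - 21253 = (33798 + 295707/65) - 21253 = 2492577/65 - 21253 = 1111132/65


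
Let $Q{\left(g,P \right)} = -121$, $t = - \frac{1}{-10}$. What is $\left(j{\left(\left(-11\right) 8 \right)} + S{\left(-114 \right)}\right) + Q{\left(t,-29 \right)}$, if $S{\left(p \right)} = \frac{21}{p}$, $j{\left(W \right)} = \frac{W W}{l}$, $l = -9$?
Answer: $- \frac{335717}{342} \approx -981.63$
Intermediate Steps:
$t = \frac{1}{10}$ ($t = \left(-1\right) \left(- \frac{1}{10}\right) = \frac{1}{10} \approx 0.1$)
$j{\left(W \right)} = - \frac{W^{2}}{9}$ ($j{\left(W \right)} = \frac{W W}{-9} = W^{2} \left(- \frac{1}{9}\right) = - \frac{W^{2}}{9}$)
$\left(j{\left(\left(-11\right) 8 \right)} + S{\left(-114 \right)}\right) + Q{\left(t,-29 \right)} = \left(- \frac{\left(\left(-11\right) 8\right)^{2}}{9} + \frac{21}{-114}\right) - 121 = \left(- \frac{\left(-88\right)^{2}}{9} + 21 \left(- \frac{1}{114}\right)\right) - 121 = \left(\left(- \frac{1}{9}\right) 7744 - \frac{7}{38}\right) - 121 = \left(- \frac{7744}{9} - \frac{7}{38}\right) - 121 = - \frac{294335}{342} - 121 = - \frac{335717}{342}$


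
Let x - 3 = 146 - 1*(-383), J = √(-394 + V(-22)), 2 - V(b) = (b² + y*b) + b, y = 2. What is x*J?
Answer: 4788*I*√10 ≈ 15141.0*I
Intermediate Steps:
V(b) = 2 - b² - 3*b (V(b) = 2 - ((b² + 2*b) + b) = 2 - (b² + 3*b) = 2 + (-b² - 3*b) = 2 - b² - 3*b)
J = 9*I*√10 (J = √(-394 + (2 - 1*(-22)² - 3*(-22))) = √(-394 + (2 - 1*484 + 66)) = √(-394 + (2 - 484 + 66)) = √(-394 - 416) = √(-810) = 9*I*√10 ≈ 28.461*I)
x = 532 (x = 3 + (146 - 1*(-383)) = 3 + (146 + 383) = 3 + 529 = 532)
x*J = 532*(9*I*√10) = 4788*I*√10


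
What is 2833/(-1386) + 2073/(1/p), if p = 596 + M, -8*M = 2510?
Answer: 1621903315/2772 ≈ 5.8510e+5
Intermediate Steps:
M = -1255/4 (M = -⅛*2510 = -1255/4 ≈ -313.75)
p = 1129/4 (p = 596 - 1255/4 = 1129/4 ≈ 282.25)
2833/(-1386) + 2073/(1/p) = 2833/(-1386) + 2073/(1/(1129/4)) = 2833*(-1/1386) + 2073/(4/1129) = -2833/1386 + 2073*(1129/4) = -2833/1386 + 2340417/4 = 1621903315/2772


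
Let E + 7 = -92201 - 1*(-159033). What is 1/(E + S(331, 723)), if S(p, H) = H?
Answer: 1/67548 ≈ 1.4804e-5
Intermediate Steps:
E = 66825 (E = -7 + (-92201 - 1*(-159033)) = -7 + (-92201 + 159033) = -7 + 66832 = 66825)
1/(E + S(331, 723)) = 1/(66825 + 723) = 1/67548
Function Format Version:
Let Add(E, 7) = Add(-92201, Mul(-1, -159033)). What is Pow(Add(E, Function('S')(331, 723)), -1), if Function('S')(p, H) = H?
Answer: Rational(1, 67548) ≈ 1.4804e-5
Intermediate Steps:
E = 66825 (E = Add(-7, Add(-92201, Mul(-1, -159033))) = Add(-7, Add(-92201, 159033)) = Add(-7, 66832) = 66825)
Pow(Add(E, Function('S')(331, 723)), -1) = Pow(Add(66825, 723), -1) = Pow(67548, -1) = Rational(1, 67548)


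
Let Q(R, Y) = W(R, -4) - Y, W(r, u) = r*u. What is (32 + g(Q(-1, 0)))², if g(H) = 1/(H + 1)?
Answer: 25921/25 ≈ 1036.8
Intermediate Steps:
Q(R, Y) = -Y - 4*R (Q(R, Y) = R*(-4) - Y = -4*R - Y = -Y - 4*R)
g(H) = 1/(1 + H)
(32 + g(Q(-1, 0)))² = (32 + 1/(1 + (-1*0 - 4*(-1))))² = (32 + 1/(1 + (0 + 4)))² = (32 + 1/(1 + 4))² = (32 + 1/5)² = (32 + ⅕)² = (161/5)² = 25921/25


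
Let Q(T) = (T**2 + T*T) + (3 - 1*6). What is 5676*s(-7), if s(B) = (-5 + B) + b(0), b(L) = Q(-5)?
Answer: 198660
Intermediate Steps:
Q(T) = -3 + 2*T**2 (Q(T) = (T**2 + T**2) + (3 - 6) = 2*T**2 - 3 = -3 + 2*T**2)
b(L) = 47 (b(L) = -3 + 2*(-5)**2 = -3 + 2*25 = -3 + 50 = 47)
s(B) = 42 + B (s(B) = (-5 + B) + 47 = 42 + B)
5676*s(-7) = 5676*(42 - 7) = 5676*35 = 198660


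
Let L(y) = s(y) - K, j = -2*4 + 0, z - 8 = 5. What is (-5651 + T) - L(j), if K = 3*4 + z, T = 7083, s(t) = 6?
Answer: 1451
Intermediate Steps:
z = 13 (z = 8 + 5 = 13)
j = -8 (j = -8 + 0 = -8)
K = 25 (K = 3*4 + 13 = 12 + 13 = 25)
L(y) = -19 (L(y) = 6 - 1*25 = 6 - 25 = -19)
(-5651 + T) - L(j) = (-5651 + 7083) - 1*(-19) = 1432 + 19 = 1451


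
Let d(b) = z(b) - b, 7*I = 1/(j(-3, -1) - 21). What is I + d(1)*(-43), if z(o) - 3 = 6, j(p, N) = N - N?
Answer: -50569/147 ≈ -344.01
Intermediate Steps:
j(p, N) = 0
z(o) = 9 (z(o) = 3 + 6 = 9)
I = -1/147 (I = 1/(7*(0 - 21)) = (⅐)/(-21) = (⅐)*(-1/21) = -1/147 ≈ -0.0068027)
d(b) = 9 - b
I + d(1)*(-43) = -1/147 + (9 - 1*1)*(-43) = -1/147 + (9 - 1)*(-43) = -1/147 + 8*(-43) = -1/147 - 344 = -50569/147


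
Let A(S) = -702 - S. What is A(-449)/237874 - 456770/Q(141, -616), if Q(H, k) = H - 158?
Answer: 108653702679/4043858 ≈ 26869.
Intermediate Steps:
Q(H, k) = -158 + H
A(-449)/237874 - 456770/Q(141, -616) = (-702 - 1*(-449))/237874 - 456770/(-158 + 141) = (-702 + 449)*(1/237874) - 456770/(-17) = -253*1/237874 - 456770*(-1/17) = -253/237874 + 456770/17 = 108653702679/4043858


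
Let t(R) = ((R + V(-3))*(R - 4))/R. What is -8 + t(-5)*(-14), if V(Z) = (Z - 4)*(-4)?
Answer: -2938/5 ≈ -587.60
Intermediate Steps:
V(Z) = 16 - 4*Z (V(Z) = (-4 + Z)*(-4) = 16 - 4*Z)
t(R) = (-4 + R)*(28 + R)/R (t(R) = ((R + (16 - 4*(-3)))*(R - 4))/R = ((R + (16 + 12))*(-4 + R))/R = ((R + 28)*(-4 + R))/R = ((28 + R)*(-4 + R))/R = ((-4 + R)*(28 + R))/R = (-4 + R)*(28 + R)/R)
-8 + t(-5)*(-14) = -8 + (24 - 5 - 112/(-5))*(-14) = -8 + (24 - 5 - 112*(-⅕))*(-14) = -8 + (24 - 5 + 112/5)*(-14) = -8 + (207/5)*(-14) = -8 - 2898/5 = -2938/5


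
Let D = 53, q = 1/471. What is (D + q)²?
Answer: 623201296/221841 ≈ 2809.2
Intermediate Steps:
q = 1/471 ≈ 0.0021231
(D + q)² = (53 + 1/471)² = (24964/471)² = 623201296/221841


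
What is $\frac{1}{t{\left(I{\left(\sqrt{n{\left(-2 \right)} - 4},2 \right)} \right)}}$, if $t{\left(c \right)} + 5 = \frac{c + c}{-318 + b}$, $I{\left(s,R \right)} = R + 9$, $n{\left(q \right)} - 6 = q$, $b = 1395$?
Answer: $- \frac{1077}{5363} \approx -0.20082$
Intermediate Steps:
$n{\left(q \right)} = 6 + q$
$I{\left(s,R \right)} = 9 + R$
$t{\left(c \right)} = -5 + \frac{2 c}{1077}$ ($t{\left(c \right)} = -5 + \frac{c + c}{-318 + 1395} = -5 + \frac{2 c}{1077}$)
$\frac{1}{t{\left(I{\left(\sqrt{n{\left(-2 \right)} - 4},2 \right)} \right)}} = \frac{1}{-5 + \frac{2 \left(9 + 2\right)}{1077}} = \frac{1}{-5 + \frac{2}{1077} \cdot 11} = \frac{1}{-5 + \frac{22}{1077}} = \frac{1}{- \frac{5363}{1077}} = - \frac{1077}{5363}$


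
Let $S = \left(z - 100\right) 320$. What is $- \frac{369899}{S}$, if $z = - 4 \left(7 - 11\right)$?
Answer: $\frac{369899}{26880} \approx 13.761$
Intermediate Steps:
$z = 16$ ($z = \left(-4\right) \left(-4\right) = 16$)
$S = -26880$ ($S = \left(16 - 100\right) 320 = \left(-84\right) 320 = -26880$)
$- \frac{369899}{S} = - \frac{369899}{-26880} = \left(-369899\right) \left(- \frac{1}{26880}\right) = \frac{369899}{26880}$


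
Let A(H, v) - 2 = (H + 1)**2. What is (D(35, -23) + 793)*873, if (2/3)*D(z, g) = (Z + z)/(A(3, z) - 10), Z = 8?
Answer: 11189241/16 ≈ 6.9933e+5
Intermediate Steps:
A(H, v) = 2 + (1 + H)**2 (A(H, v) = 2 + (H + 1)**2 = 2 + (1 + H)**2)
D(z, g) = 3/2 + 3*z/16 (D(z, g) = 3*((8 + z)/((2 + (1 + 3)**2) - 10))/2 = 3*((8 + z)/((2 + 4**2) - 10))/2 = 3*((8 + z)/((2 + 16) - 10))/2 = 3*((8 + z)/(18 - 10))/2 = 3*((8 + z)/8)/2 = 3*((8 + z)*(1/8))/2 = 3*(1 + z/8)/2 = 3/2 + 3*z/16)
(D(35, -23) + 793)*873 = ((3/2 + (3/16)*35) + 793)*873 = ((3/2 + 105/16) + 793)*873 = (129/16 + 793)*873 = (12817/16)*873 = 11189241/16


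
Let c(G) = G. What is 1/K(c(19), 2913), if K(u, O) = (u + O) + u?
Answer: 1/2951 ≈ 0.00033887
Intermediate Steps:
K(u, O) = O + 2*u (K(u, O) = (O + u) + u = O + 2*u)
1/K(c(19), 2913) = 1/(2913 + 2*19) = 1/(2913 + 38) = 1/2951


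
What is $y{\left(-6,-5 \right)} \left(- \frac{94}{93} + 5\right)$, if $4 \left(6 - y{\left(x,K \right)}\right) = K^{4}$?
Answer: $- \frac{222971}{372} \approx -599.38$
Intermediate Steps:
$y{\left(x,K \right)} = 6 - \frac{K^{4}}{4}$
$y{\left(-6,-5 \right)} \left(- \frac{94}{93} + 5\right) = \left(6 - \frac{\left(-5\right)^{4}}{4}\right) \left(- \frac{94}{93} + 5\right) = \left(6 - \frac{625}{4}\right) \left(\left(-94\right) \frac{1}{93} + 5\right) = \left(6 - \frac{625}{4}\right) \left(- \frac{94}{93} + 5\right) = \left(- \frac{601}{4}\right) \frac{371}{93} = - \frac{222971}{372}$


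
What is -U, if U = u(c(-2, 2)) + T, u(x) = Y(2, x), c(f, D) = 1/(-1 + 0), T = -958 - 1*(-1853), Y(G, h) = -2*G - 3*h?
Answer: -894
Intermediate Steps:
Y(G, h) = -3*h - 2*G
T = 895 (T = -958 + 1853 = 895)
c(f, D) = -1 (c(f, D) = 1/(-1) = -1)
u(x) = -4 - 3*x (u(x) = -3*x - 2*2 = -3*x - 4 = -4 - 3*x)
U = 894 (U = (-4 - 3*(-1)) + 895 = (-4 + 3) + 895 = -1 + 895 = 894)
-U = -1*894 = -894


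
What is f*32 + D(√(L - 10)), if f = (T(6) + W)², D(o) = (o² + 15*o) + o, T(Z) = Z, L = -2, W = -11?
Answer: 788 + 32*I*√3 ≈ 788.0 + 55.426*I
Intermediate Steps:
D(o) = o² + 16*o
f = 25 (f = (6 - 11)² = (-5)² = 25)
f*32 + D(√(L - 10)) = 25*32 + √(-2 - 10)*(16 + √(-2 - 10)) = 800 + √(-12)*(16 + √(-12)) = 800 + (2*I*√3)*(16 + 2*I*√3) = 800 + 2*I*√3*(16 + 2*I*√3)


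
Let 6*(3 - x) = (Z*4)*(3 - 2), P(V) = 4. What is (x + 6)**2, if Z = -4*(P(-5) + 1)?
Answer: 4489/9 ≈ 498.78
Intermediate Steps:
Z = -20 (Z = -4*(4 + 1) = -4*5 = -20)
x = 49/3 (x = 3 - (-20*4)*(3 - 2)/6 = 3 - (-40)/3 = 3 - 1/6*(-80) = 3 + 40/3 = 49/3 ≈ 16.333)
(x + 6)**2 = (49/3 + 6)**2 = (67/3)**2 = 4489/9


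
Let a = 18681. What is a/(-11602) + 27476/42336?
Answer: -59012783/61397784 ≈ -0.96115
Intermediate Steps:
a/(-11602) + 27476/42336 = 18681/(-11602) + 27476/42336 = 18681*(-1/11602) + 27476*(1/42336) = -18681/11602 + 6869/10584 = -59012783/61397784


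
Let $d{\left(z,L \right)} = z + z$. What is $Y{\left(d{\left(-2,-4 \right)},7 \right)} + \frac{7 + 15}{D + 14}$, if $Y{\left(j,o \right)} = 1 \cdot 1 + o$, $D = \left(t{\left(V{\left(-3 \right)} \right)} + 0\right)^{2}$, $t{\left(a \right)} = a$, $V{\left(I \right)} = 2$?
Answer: $\frac{83}{9} \approx 9.2222$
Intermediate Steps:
$d{\left(z,L \right)} = 2 z$
$D = 4$ ($D = \left(2 + 0\right)^{2} = 2^{2} = 4$)
$Y{\left(j,o \right)} = 1 + o$
$Y{\left(d{\left(-2,-4 \right)},7 \right)} + \frac{7 + 15}{D + 14} = \left(1 + 7\right) + \frac{7 + 15}{4 + 14} = 8 + \frac{22}{18} = 8 + 22 \cdot \frac{1}{18} = 8 + \frac{11}{9} = \frac{83}{9}$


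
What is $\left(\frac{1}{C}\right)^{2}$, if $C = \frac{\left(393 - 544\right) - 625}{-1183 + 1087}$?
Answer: $\frac{144}{9409} \approx 0.015304$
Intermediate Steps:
$C = \frac{97}{12}$ ($C = \frac{\left(393 - 544\right) - 625}{-96} = \left(-151 - 625\right) \left(- \frac{1}{96}\right) = \left(-776\right) \left(- \frac{1}{96}\right) = \frac{97}{12} \approx 8.0833$)
$\left(\frac{1}{C}\right)^{2} = \left(\frac{1}{\frac{97}{12}}\right)^{2} = \left(\frac{12}{97}\right)^{2} = \frac{144}{9409}$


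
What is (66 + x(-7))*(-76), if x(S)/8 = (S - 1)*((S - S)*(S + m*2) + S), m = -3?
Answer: -39064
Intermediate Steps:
x(S) = 8*S*(-1 + S) (x(S) = 8*((S - 1)*((S - S)*(S - 3*2) + S)) = 8*((-1 + S)*(0*(S - 6) + S)) = 8*((-1 + S)*(0*(-6 + S) + S)) = 8*((-1 + S)*(0 + S)) = 8*((-1 + S)*S) = 8*(S*(-1 + S)) = 8*S*(-1 + S))
(66 + x(-7))*(-76) = (66 + 8*(-7)*(-1 - 7))*(-76) = (66 + 8*(-7)*(-8))*(-76) = (66 + 448)*(-76) = 514*(-76) = -39064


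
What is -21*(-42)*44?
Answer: 38808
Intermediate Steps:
-21*(-42)*44 = 882*44 = 38808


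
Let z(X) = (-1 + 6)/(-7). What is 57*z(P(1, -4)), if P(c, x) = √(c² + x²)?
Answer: -285/7 ≈ -40.714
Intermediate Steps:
z(X) = -5/7 (z(X) = 5*(-⅐) = -5/7)
57*z(P(1, -4)) = 57*(-5/7) = -285/7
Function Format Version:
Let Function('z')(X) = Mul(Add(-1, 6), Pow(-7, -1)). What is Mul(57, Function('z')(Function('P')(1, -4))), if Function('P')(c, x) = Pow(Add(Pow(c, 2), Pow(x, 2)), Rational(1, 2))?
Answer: Rational(-285, 7) ≈ -40.714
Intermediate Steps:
Function('z')(X) = Rational(-5, 7) (Function('z')(X) = Mul(5, Rational(-1, 7)) = Rational(-5, 7))
Mul(57, Function('z')(Function('P')(1, -4))) = Mul(57, Rational(-5, 7)) = Rational(-285, 7)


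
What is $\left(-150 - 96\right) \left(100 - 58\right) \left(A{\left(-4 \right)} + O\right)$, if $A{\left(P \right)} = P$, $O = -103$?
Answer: $1105524$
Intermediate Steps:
$\left(-150 - 96\right) \left(100 - 58\right) \left(A{\left(-4 \right)} + O\right) = \left(-150 - 96\right) \left(100 - 58\right) \left(-4 - 103\right) = - 246 \cdot 42 \left(-107\right) = \left(-246\right) \left(-4494\right) = 1105524$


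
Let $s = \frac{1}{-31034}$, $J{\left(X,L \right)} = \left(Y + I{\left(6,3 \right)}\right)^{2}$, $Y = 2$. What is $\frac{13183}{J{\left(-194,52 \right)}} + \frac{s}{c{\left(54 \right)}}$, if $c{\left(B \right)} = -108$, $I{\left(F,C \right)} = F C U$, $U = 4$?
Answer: $\frac{11046274363}{4588438968} \approx 2.4074$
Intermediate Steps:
$I{\left(F,C \right)} = 4 C F$ ($I{\left(F,C \right)} = F C 4 = C F 4 = 4 C F$)
$J{\left(X,L \right)} = 5476$ ($J{\left(X,L \right)} = \left(2 + 4 \cdot 3 \cdot 6\right)^{2} = \left(2 + 72\right)^{2} = 74^{2} = 5476$)
$s = - \frac{1}{31034} \approx -3.2223 \cdot 10^{-5}$
$\frac{13183}{J{\left(-194,52 \right)}} + \frac{s}{c{\left(54 \right)}} = \frac{13183}{5476} - \frac{1}{31034 \left(-108\right)} = 13183 \cdot \frac{1}{5476} - - \frac{1}{3351672} = \frac{13183}{5476} + \frac{1}{3351672} = \frac{11046274363}{4588438968}$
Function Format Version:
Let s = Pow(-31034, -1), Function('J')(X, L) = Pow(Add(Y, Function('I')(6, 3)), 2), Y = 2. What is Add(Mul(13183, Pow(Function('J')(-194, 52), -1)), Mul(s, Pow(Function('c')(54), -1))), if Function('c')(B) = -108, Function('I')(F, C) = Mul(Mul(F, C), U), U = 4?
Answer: Rational(11046274363, 4588438968) ≈ 2.4074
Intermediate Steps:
Function('I')(F, C) = Mul(4, C, F) (Function('I')(F, C) = Mul(Mul(F, C), 4) = Mul(Mul(C, F), 4) = Mul(4, C, F))
Function('J')(X, L) = 5476 (Function('J')(X, L) = Pow(Add(2, Mul(4, 3, 6)), 2) = Pow(Add(2, 72), 2) = Pow(74, 2) = 5476)
s = Rational(-1, 31034) ≈ -3.2223e-5
Add(Mul(13183, Pow(Function('J')(-194, 52), -1)), Mul(s, Pow(Function('c')(54), -1))) = Add(Mul(13183, Pow(5476, -1)), Mul(Rational(-1, 31034), Pow(-108, -1))) = Add(Mul(13183, Rational(1, 5476)), Mul(Rational(-1, 31034), Rational(-1, 108))) = Add(Rational(13183, 5476), Rational(1, 3351672)) = Rational(11046274363, 4588438968)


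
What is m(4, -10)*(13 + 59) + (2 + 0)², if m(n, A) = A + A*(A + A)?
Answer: 13684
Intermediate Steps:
m(n, A) = A + 2*A² (m(n, A) = A + A*(2*A) = A + 2*A²)
m(4, -10)*(13 + 59) + (2 + 0)² = (-10*(1 + 2*(-10)))*(13 + 59) + (2 + 0)² = -10*(1 - 20)*72 + 2² = -10*(-19)*72 + 4 = 190*72 + 4 = 13680 + 4 = 13684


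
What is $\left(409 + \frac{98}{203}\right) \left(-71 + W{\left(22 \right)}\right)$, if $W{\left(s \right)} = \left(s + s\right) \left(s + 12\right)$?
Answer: $\frac{16921875}{29} \approx 5.8351 \cdot 10^{5}$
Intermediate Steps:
$W{\left(s \right)} = 2 s \left(12 + s\right)$
$\left(409 + \frac{98}{203}\right) \left(-71 + W{\left(22 \right)}\right) = \left(409 + \frac{98}{203}\right) \left(-71 + 2 \cdot 22 \left(12 + 22\right)\right) = \left(409 + 98 \cdot \frac{1}{203}\right) \left(-71 + 2 \cdot 22 \cdot 34\right) = \left(409 + \frac{14}{29}\right) \left(-71 + 1496\right) = \frac{11875}{29} \cdot 1425 = \frac{16921875}{29}$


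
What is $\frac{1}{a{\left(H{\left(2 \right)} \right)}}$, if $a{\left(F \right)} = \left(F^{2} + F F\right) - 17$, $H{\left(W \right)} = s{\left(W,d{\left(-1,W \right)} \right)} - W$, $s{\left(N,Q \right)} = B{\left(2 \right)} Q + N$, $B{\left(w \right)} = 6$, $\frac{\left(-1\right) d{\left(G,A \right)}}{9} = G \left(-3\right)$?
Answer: $\frac{1}{52471} \approx 1.9058 \cdot 10^{-5}$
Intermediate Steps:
$d{\left(G,A \right)} = 27 G$ ($d{\left(G,A \right)} = - 9 G \left(-3\right) = - 9 \left(- 3 G\right) = 27 G$)
$s{\left(N,Q \right)} = N + 6 Q$ ($s{\left(N,Q \right)} = 6 Q + N = N + 6 Q$)
$H{\left(W \right)} = -162$ ($H{\left(W \right)} = \left(W + 6 \cdot 27 \left(-1\right)\right) - W = \left(W + 6 \left(-27\right)\right) - W = \left(W - 162\right) - W = \left(-162 + W\right) - W = -162$)
$a{\left(F \right)} = -17 + 2 F^{2}$ ($a{\left(F \right)} = \left(F^{2} + F^{2}\right) - 17 = 2 F^{2} - 17 = -17 + 2 F^{2}$)
$\frac{1}{a{\left(H{\left(2 \right)} \right)}} = \frac{1}{-17 + 2 \left(-162\right)^{2}} = \frac{1}{-17 + 2 \cdot 26244} = \frac{1}{-17 + 52488} = \frac{1}{52471}$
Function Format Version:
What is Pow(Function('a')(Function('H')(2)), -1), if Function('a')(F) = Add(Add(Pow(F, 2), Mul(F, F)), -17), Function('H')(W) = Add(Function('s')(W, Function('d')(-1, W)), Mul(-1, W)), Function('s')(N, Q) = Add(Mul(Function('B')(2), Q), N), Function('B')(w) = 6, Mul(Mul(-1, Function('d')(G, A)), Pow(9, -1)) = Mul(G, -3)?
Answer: Rational(1, 52471) ≈ 1.9058e-5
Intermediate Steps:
Function('d')(G, A) = Mul(27, G) (Function('d')(G, A) = Mul(-9, Mul(G, -3)) = Mul(-9, Mul(-3, G)) = Mul(27, G))
Function('s')(N, Q) = Add(N, Mul(6, Q)) (Function('s')(N, Q) = Add(Mul(6, Q), N) = Add(N, Mul(6, Q)))
Function('H')(W) = -162 (Function('H')(W) = Add(Add(W, Mul(6, Mul(27, -1))), Mul(-1, W)) = Add(Add(W, Mul(6, -27)), Mul(-1, W)) = Add(Add(W, -162), Mul(-1, W)) = Add(Add(-162, W), Mul(-1, W)) = -162)
Function('a')(F) = Add(-17, Mul(2, Pow(F, 2))) (Function('a')(F) = Add(Add(Pow(F, 2), Pow(F, 2)), -17) = Add(Mul(2, Pow(F, 2)), -17) = Add(-17, Mul(2, Pow(F, 2))))
Pow(Function('a')(Function('H')(2)), -1) = Pow(Add(-17, Mul(2, Pow(-162, 2))), -1) = Pow(Add(-17, Mul(2, 26244)), -1) = Pow(Add(-17, 52488), -1) = Pow(52471, -1) = Rational(1, 52471)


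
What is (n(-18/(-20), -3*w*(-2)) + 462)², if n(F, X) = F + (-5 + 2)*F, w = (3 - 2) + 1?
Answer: 5294601/25 ≈ 2.1178e+5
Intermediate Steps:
w = 2 (w = 1 + 1 = 2)
n(F, X) = -2*F (n(F, X) = F - 3*F = -2*F)
(n(-18/(-20), -3*w*(-2)) + 462)² = (-(-36)/(-20) + 462)² = (-(-36)*(-1)/20 + 462)² = (-2*9/10 + 462)² = (-9/5 + 462)² = (2301/5)² = 5294601/25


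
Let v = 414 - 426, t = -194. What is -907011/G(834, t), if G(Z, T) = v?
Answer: 302337/4 ≈ 75584.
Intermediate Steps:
v = -12
G(Z, T) = -12
-907011/G(834, t) = -907011/(-12) = -907011*(-1/12) = 302337/4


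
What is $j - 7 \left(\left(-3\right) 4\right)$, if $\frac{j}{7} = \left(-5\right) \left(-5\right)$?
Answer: $259$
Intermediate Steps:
$j = 175$ ($j = 7 \left(\left(-5\right) \left(-5\right)\right) = 7 \cdot 25 = 175$)
$j - 7 \left(\left(-3\right) 4\right) = 175 - 7 \left(\left(-3\right) 4\right) = 175 - -84 = 175 + 84 = 259$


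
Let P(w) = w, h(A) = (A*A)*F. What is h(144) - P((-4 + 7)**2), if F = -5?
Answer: -103689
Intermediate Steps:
h(A) = -5*A**2 (h(A) = (A*A)*(-5) = A**2*(-5) = -5*A**2)
h(144) - P((-4 + 7)**2) = -5*144**2 - (-4 + 7)**2 = -5*20736 - 1*3**2 = -103680 - 1*9 = -103680 - 9 = -103689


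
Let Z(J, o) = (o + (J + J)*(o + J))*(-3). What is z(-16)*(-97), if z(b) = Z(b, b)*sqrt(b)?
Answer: 1173312*I ≈ 1.1733e+6*I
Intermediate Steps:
Z(J, o) = -3*o - 6*J*(J + o) (Z(J, o) = (o + (2*J)*(J + o))*(-3) = (o + 2*J*(J + o))*(-3) = -3*o - 6*J*(J + o))
z(b) = sqrt(b)*(-12*b**2 - 3*b) (z(b) = (-6*b**2 - 3*b - 6*b*b)*sqrt(b) = (-6*b**2 - 3*b - 6*b**2)*sqrt(b) = (-12*b**2 - 3*b)*sqrt(b) = sqrt(b)*(-12*b**2 - 3*b))
z(-16)*(-97) = ((-16)**(3/2)*(-3 - 12*(-16)))*(-97) = ((-64*I)*(-3 + 192))*(-97) = (-64*I*189)*(-97) = -12096*I*(-97) = 1173312*I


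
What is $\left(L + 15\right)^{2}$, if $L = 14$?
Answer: $841$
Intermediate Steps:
$\left(L + 15\right)^{2} = \left(14 + 15\right)^{2} = 29^{2} = 841$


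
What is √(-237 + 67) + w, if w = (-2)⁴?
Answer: 16 + I*√170 ≈ 16.0 + 13.038*I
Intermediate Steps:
w = 16
√(-237 + 67) + w = √(-237 + 67) + 16 = √(-170) + 16 = I*√170 + 16 = 16 + I*√170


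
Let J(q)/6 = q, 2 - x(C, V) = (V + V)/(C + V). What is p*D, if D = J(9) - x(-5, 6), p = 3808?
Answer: 243712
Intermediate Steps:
x(C, V) = 2 - 2*V/(C + V) (x(C, V) = 2 - (V + V)/(C + V) = 2 - 2*V/(C + V))
J(q) = 6*q
D = 64 (D = 6*9 - 2*(-5)/(-5 + 6) = 54 - 2*(-5)/1 = 54 - 2*(-5) = 54 - 1*(-10) = 54 + 10 = 64)
p*D = 3808*64 = 243712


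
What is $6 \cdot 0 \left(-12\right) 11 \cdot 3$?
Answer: $0$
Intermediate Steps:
$6 \cdot 0 \left(-12\right) 11 \cdot 3 = 0 \left(-12\right) 33 = 0 \cdot 33 = 0$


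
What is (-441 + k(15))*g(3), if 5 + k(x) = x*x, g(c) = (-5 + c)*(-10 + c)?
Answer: -3094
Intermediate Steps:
g(c) = (-10 + c)*(-5 + c)
k(x) = -5 + x² (k(x) = -5 + x*x = -5 + x²)
(-441 + k(15))*g(3) = (-441 + (-5 + 15²))*(50 + 3² - 15*3) = (-441 + (-5 + 225))*(50 + 9 - 45) = (-441 + 220)*14 = -221*14 = -3094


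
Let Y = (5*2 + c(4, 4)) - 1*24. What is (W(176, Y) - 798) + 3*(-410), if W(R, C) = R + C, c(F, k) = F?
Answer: -1862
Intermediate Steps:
Y = -10 (Y = (5*2 + 4) - 1*24 = (10 + 4) - 24 = 14 - 24 = -10)
W(R, C) = C + R
(W(176, Y) - 798) + 3*(-410) = ((-10 + 176) - 798) + 3*(-410) = (166 - 798) - 1230 = -632 - 1230 = -1862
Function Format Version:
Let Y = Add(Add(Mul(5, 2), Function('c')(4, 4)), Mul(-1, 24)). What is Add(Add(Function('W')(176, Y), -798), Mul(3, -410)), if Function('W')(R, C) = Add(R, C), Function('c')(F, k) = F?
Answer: -1862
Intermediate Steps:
Y = -10 (Y = Add(Add(Mul(5, 2), 4), Mul(-1, 24)) = Add(Add(10, 4), -24) = Add(14, -24) = -10)
Function('W')(R, C) = Add(C, R)
Add(Add(Function('W')(176, Y), -798), Mul(3, -410)) = Add(Add(Add(-10, 176), -798), Mul(3, -410)) = Add(Add(166, -798), -1230) = Add(-632, -1230) = -1862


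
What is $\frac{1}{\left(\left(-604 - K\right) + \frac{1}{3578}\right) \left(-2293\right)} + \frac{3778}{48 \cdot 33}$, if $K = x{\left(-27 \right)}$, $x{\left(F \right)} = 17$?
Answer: $\frac{9624271844725}{4035162020472} \approx 2.3851$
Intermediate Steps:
$K = 17$
$\frac{1}{\left(\left(-604 - K\right) + \frac{1}{3578}\right) \left(-2293\right)} + \frac{3778}{48 \cdot 33} = \frac{1}{\left(\left(-604 - 17\right) + \frac{1}{3578}\right) \left(-2293\right)} + \frac{3778}{48 \cdot 33} = \frac{1}{\left(-604 - 17\right) + \frac{1}{3578}} \left(- \frac{1}{2293}\right) + \frac{3778}{1584} = \frac{1}{-621 + \frac{1}{3578}} \left(- \frac{1}{2293}\right) + 3778 \cdot \frac{1}{1584} = \frac{1}{- \frac{2221937}{3578}} \left(- \frac{1}{2293}\right) + \frac{1889}{792} = \left(- \frac{3578}{2221937}\right) \left(- \frac{1}{2293}\right) + \frac{1889}{792} = \frac{3578}{5094901541} + \frac{1889}{792} = \frac{9624271844725}{4035162020472}$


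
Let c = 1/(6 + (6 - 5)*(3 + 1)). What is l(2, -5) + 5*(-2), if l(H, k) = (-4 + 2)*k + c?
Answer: ⅒ ≈ 0.10000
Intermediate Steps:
c = ⅒ (c = 1/(6 + 1*4) = 1/(6 + 4) = 1/10 = ⅒ ≈ 0.10000)
l(H, k) = ⅒ - 2*k (l(H, k) = (-4 + 2)*k + ⅒ = -2*k + ⅒ = ⅒ - 2*k)
l(2, -5) + 5*(-2) = (⅒ - 2*(-5)) + 5*(-2) = (⅒ + 10) - 10 = 101/10 - 10 = ⅒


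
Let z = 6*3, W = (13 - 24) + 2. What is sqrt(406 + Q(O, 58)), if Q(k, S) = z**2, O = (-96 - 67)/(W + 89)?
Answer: sqrt(730) ≈ 27.019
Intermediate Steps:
W = -9 (W = -11 + 2 = -9)
O = -163/80 (O = (-96 - 67)/(-9 + 89) = -163/80 ≈ -2.0375)
z = 18
Q(k, S) = 324 (Q(k, S) = 18**2 = 324)
sqrt(406 + Q(O, 58)) = sqrt(406 + 324) = sqrt(730)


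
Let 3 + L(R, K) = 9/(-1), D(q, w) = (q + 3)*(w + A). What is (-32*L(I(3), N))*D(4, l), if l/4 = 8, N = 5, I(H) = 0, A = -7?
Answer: 67200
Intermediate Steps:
l = 32 (l = 4*8 = 32)
D(q, w) = (-7 + w)*(3 + q) (D(q, w) = (q + 3)*(w - 7) = (3 + q)*(-7 + w) = (-7 + w)*(3 + q))
L(R, K) = -12 (L(R, K) = -3 + 9/(-1) = -3 + 9*(-1) = -3 - 9 = -12)
(-32*L(I(3), N))*D(4, l) = (-32*(-12))*(-21 - 7*4 + 3*32 + 4*32) = 384*(-21 - 28 + 96 + 128) = 384*175 = 67200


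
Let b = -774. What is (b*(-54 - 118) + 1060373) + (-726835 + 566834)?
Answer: 1033500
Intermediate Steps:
(b*(-54 - 118) + 1060373) + (-726835 + 566834) = (-774*(-54 - 118) + 1060373) + (-726835 + 566834) = (-774*(-172) + 1060373) - 160001 = (133128 + 1060373) - 160001 = 1193501 - 160001 = 1033500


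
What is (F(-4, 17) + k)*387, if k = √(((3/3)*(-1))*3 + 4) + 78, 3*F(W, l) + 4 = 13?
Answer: 31734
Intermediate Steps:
F(W, l) = 3 (F(W, l) = -4/3 + (⅓)*13 = -4/3 + 13/3 = 3)
k = 79 (k = √(((3*(⅓))*(-1))*3 + 4) + 78 = √((1*(-1))*3 + 4) + 78 = √(-1*3 + 4) + 78 = √(-3 + 4) + 78 = √1 + 78 = 1 + 78 = 79)
(F(-4, 17) + k)*387 = (3 + 79)*387 = 82*387 = 31734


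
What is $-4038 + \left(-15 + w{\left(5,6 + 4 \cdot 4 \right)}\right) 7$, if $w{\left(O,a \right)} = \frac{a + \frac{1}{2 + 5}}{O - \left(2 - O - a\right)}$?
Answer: $- \frac{24827}{6} \approx -4137.8$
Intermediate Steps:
$w{\left(O,a \right)} = \frac{\frac{1}{7} + a}{-2 + a + 2 O}$ ($w{\left(O,a \right)} = \frac{a + \frac{1}{7}}{O + \left(-2 + O + a\right)} = \frac{a + \frac{1}{7}}{-2 + a + 2 O} = \frac{\frac{1}{7} + a}{-2 + a + 2 O}$)
$-4038 + \left(-15 + w{\left(5,6 + 4 \cdot 4 \right)}\right) 7 = -4038 + \left(-15 + \frac{\frac{1}{7} + \left(6 + 4 \cdot 4\right)}{-2 + \left(6 + 4 \cdot 4\right) + 2 \cdot 5}\right) 7 = -4038 + \left(-15 + \frac{\frac{1}{7} + \left(6 + 16\right)}{-2 + \left(6 + 16\right) + 10}\right) 7 = -4038 + \left(-15 + \frac{\frac{1}{7} + 22}{-2 + 22 + 10}\right) 7 = -4038 + \left(-15 + \frac{1}{30} \cdot \frac{155}{7}\right) 7 = -4038 + \left(-15 + \frac{31}{42}\right) 7 = -4038 - \frac{599}{6} = - \frac{24827}{6}$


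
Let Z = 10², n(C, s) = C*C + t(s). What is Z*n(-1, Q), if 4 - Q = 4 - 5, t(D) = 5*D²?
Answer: 12600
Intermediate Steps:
Q = 5 (Q = 4 - (4 - 5) = 4 - 1*(-1) = 4 + 1 = 5)
n(C, s) = C² + 5*s² (n(C, s) = C*C + 5*s² = C² + 5*s²)
Z = 100
Z*n(-1, Q) = 100*((-1)² + 5*5²) = 100*(1 + 5*25) = 100*(1 + 125) = 100*126 = 12600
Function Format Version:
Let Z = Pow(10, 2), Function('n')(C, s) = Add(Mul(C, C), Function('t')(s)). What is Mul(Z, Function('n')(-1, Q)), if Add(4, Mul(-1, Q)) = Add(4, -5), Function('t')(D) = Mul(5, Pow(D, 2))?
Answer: 12600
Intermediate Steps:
Q = 5 (Q = Add(4, Mul(-1, Add(4, -5))) = Add(4, Mul(-1, -1)) = Add(4, 1) = 5)
Function('n')(C, s) = Add(Pow(C, 2), Mul(5, Pow(s, 2))) (Function('n')(C, s) = Add(Mul(C, C), Mul(5, Pow(s, 2))) = Add(Pow(C, 2), Mul(5, Pow(s, 2))))
Z = 100
Mul(Z, Function('n')(-1, Q)) = Mul(100, Add(Pow(-1, 2), Mul(5, Pow(5, 2)))) = Mul(100, Add(1, Mul(5, 25))) = Mul(100, Add(1, 125)) = Mul(100, 126) = 12600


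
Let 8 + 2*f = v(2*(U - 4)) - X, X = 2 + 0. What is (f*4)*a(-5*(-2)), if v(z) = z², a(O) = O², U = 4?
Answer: -2000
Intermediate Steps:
X = 2
f = -5 (f = -4 + ((2*(4 - 4))² - 1*2)/2 = -4 + ((2*0)² - 2)/2 = -4 + (0² - 2)/2 = -4 + (0 - 2)/2 = -4 + (½)*(-2) = -4 - 1 = -5)
(f*4)*a(-5*(-2)) = (-5*4)*(-5*(-2))² = -20*10² = -20*100 = -2000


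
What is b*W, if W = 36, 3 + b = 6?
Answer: 108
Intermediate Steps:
b = 3 (b = -3 + 6 = 3)
b*W = 3*36 = 108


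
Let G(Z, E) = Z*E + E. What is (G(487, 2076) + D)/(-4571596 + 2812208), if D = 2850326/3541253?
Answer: -1793801884795/3115219016582 ≈ -0.57582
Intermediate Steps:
G(Z, E) = E + E*Z (G(Z, E) = E*Z + E = E + E*Z)
D = 2850326/3541253 (D = 2850326*(1/3541253) = 2850326/3541253 ≈ 0.80489)
(G(487, 2076) + D)/(-4571596 + 2812208) = (2076*(1 + 487) + 2850326/3541253)/(-4571596 + 2812208) = (2076*488 + 2850326/3541253)/(-1759388) = (1013088 + 2850326/3541253)*(-1/1759388) = (3587603769590/3541253)*(-1/1759388) = -1793801884795/3115219016582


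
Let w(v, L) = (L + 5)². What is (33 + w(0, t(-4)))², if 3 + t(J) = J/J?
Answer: 1764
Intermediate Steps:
t(J) = -2 (t(J) = -3 + J/J = -3 + 1 = -2)
w(v, L) = (5 + L)²
(33 + w(0, t(-4)))² = (33 + (5 - 2)²)² = (33 + 3²)² = (33 + 9)² = 42² = 1764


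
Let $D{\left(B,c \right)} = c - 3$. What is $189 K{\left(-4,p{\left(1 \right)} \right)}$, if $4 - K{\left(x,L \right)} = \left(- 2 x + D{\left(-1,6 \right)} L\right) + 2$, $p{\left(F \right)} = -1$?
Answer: $-567$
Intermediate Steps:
$D{\left(B,c \right)} = -3 + c$
$K{\left(x,L \right)} = 2 - 3 L + 2 x$ ($K{\left(x,L \right)} = 4 - \left(\left(- 2 x + \left(-3 + 6\right) L\right) + 2\right) = 4 - \left(\left(- 2 x + 3 L\right) + 2\right) = 4 - \left(2 - 2 x + 3 L\right) = 2 - 3 L + 2 x$)
$189 K{\left(-4,p{\left(1 \right)} \right)} = 189 \left(2 - -3 + 2 \left(-4\right)\right) = 189 \left(2 + 3 - 8\right) = 189 \left(-3\right) = -567$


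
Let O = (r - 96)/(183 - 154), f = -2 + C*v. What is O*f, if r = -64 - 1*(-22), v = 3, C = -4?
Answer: 1932/29 ≈ 66.621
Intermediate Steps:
r = -42 (r = -64 + 22 = -42)
f = -14 (f = -2 - 4*3 = -2 - 12 = -14)
O = -138/29 (O = (-42 - 96)/(183 - 154) = -138/29 ≈ -4.7586)
O*f = -138/29*(-14) = 1932/29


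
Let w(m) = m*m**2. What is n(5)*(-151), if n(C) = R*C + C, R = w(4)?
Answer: -49075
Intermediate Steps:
w(m) = m**3
R = 64 (R = 4**3 = 64)
n(C) = 65*C (n(C) = 64*C + C = 65*C)
n(5)*(-151) = (65*5)*(-151) = 325*(-151) = -49075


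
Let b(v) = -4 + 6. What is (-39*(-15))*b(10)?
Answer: 1170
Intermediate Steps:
b(v) = 2
(-39*(-15))*b(10) = -39*(-15)*2 = 585*2 = 1170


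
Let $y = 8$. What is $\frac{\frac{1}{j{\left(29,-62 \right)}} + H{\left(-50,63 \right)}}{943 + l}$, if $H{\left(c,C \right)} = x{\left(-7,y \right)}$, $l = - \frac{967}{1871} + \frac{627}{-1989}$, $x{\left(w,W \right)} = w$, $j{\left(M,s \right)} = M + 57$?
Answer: $- \frac{745524273}{100511113594} \approx -0.0074173$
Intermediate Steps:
$j{\left(M,s \right)} = 57 + M$
$l = - \frac{1032160}{1240473}$ ($l = \left(-967\right) \frac{1}{1871} + 627 \left(- \frac{1}{1989}\right) = - \frac{967}{1871} - \frac{209}{663} = - \frac{1032160}{1240473} \approx -0.83207$)
$H{\left(c,C \right)} = -7$
$\frac{\frac{1}{j{\left(29,-62 \right)}} + H{\left(-50,63 \right)}}{943 + l} = \frac{\frac{1}{57 + 29} - 7}{943 - \frac{1032160}{1240473}} = \frac{\frac{1}{86} - 7}{\frac{1168733879}{1240473}} = \left(\frac{1}{86} - 7\right) \frac{1240473}{1168733879} = \left(- \frac{601}{86}\right) \frac{1240473}{1168733879} = - \frac{745524273}{100511113594}$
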